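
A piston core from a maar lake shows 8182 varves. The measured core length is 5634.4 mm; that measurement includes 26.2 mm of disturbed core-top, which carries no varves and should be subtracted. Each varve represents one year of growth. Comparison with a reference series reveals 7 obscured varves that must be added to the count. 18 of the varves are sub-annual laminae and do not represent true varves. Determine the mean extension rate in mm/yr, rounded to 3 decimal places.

0.686 mm/yr

True varve count = 8182 − 18 + 7 = 8171.
Net length = 5634.4 − 26.2 = 5608.2 mm.
Mean rate = 5608.2 mm / 8171 years ≈ 0.686 mm/yr.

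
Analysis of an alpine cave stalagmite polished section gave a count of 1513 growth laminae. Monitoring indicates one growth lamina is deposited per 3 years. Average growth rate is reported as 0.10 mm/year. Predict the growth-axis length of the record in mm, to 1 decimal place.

453.9 mm

Multiplying by 3 years per growth lamina: 1513 × 3 = 4539 years.
4539 years at 0.10 mm/year gives 0.10 × 4539 = 453.9 mm.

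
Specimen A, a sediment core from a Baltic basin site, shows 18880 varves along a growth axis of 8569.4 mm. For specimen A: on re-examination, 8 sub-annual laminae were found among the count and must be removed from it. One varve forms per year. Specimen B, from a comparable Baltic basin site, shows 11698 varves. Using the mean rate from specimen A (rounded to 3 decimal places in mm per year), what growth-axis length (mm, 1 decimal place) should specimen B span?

Specimen A: adjusted count: 18880 − 8 = 18872 varves.
A: Mean rate = 8569.4 mm / 18872 years ≈ 0.454 mm per year.
Length of B = 0.454 × 11698 = 5310.9 mm.

5310.9 mm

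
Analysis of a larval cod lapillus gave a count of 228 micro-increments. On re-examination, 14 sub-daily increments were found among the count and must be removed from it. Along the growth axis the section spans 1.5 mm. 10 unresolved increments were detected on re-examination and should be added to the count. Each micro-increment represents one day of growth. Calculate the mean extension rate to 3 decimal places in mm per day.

0.007 mm per day

True micro-increment count = 228 − 14 + 10 = 224.
Extension rate ≈ 1.5 / 224 = 0.007 mm per day.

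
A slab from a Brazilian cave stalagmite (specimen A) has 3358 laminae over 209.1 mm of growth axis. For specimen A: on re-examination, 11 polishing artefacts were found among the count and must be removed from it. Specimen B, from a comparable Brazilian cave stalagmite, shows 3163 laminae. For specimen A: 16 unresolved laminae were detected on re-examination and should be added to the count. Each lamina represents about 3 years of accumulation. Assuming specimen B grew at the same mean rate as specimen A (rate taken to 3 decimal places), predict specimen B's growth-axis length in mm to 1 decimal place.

199.3 mm

Specimen A: adjusted count: 3358 − 11 + 16 = 3363 laminae.
Specimen A: 3363 laminae at 3 years each span 3363 × 3 = 10089 years.
A: Extension rate ≈ 209.1 / 10089 = 0.021 mm per year.
Specimen B: multiplying by 3 years per lamina: 3163 × 3 = 9489 years. Length of B = 0.021 × 9489 = 199.3 mm.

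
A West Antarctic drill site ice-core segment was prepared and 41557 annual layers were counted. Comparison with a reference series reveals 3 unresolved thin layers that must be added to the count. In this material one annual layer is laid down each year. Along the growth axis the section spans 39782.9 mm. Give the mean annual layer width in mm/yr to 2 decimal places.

Adjusted count: 41557 + 3 = 41560 annual layers.
Extension rate ≈ 39782.9 / 41560 = 0.96 mm/yr.

0.96 mm/yr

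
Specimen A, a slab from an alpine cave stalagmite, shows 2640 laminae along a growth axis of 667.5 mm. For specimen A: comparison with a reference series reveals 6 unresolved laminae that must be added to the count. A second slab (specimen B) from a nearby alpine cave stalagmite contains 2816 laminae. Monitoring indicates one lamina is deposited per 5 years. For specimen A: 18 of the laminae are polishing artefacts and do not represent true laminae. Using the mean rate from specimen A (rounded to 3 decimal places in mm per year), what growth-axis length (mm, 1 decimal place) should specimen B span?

Specimen A: correcting the raw count gives 2640 − 18 + 6 = 2628 true laminae.
Specimen A: at 5 years per lamina, 2628 × 5 = 13140 years.
A: 667.5 mm over 13140 years gives 667.5 / 13140 ≈ 0.051 mm/yr.
Specimen B: at 5 years per lamina, 2816 × 5 = 14080 years. Length of B = 0.051 × 14080 = 718.1 mm.

718.1 mm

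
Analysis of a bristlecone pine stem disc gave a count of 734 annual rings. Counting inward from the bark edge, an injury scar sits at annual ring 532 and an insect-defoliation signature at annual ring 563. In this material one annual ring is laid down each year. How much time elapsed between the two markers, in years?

The two markers are separated by 563 − 532 = 31 annual rings.
At one annual ring per year, 31 years elapsed between them.

31 years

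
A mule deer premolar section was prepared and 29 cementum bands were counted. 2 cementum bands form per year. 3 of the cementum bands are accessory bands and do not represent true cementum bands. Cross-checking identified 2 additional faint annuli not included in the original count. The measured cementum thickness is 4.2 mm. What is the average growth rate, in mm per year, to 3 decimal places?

True cementum band count = 29 − 3 + 2 = 28.
With 2 cementum bands per year, 28 / 2 = 14 years.
4.2 mm over 14 years gives 4.2 / 14 ≈ 0.300 mm per year.

0.300 mm per year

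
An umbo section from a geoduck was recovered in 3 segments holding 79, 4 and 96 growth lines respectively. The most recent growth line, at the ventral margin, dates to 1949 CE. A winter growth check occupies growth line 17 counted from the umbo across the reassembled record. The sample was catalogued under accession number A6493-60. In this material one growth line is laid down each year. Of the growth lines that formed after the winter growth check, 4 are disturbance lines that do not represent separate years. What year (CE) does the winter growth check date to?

1791 CE

Total growth lines = 79 + 4 + 96 = 179.
179 − 17 = 162 growth lines lie beyond the winter growth check toward the ventral margin.
Removing the 4 false growth lines leaves 162 − 4 = 158 true growth lines beyond the winter growth check.
1949 − 158 = 1791 CE.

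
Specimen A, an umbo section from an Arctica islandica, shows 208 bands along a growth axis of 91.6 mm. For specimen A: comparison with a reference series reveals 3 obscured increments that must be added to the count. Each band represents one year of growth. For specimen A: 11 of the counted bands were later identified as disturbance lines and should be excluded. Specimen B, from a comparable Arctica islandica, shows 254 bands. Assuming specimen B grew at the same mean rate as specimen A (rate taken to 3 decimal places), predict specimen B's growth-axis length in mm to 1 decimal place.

Specimen A: true band count = 208 − 11 + 3 = 200.
A: 91.6 mm over 200 years gives 91.6 / 200 ≈ 0.458 mm per year.
Length of B = 0.458 × 254 = 116.3 mm.

116.3 mm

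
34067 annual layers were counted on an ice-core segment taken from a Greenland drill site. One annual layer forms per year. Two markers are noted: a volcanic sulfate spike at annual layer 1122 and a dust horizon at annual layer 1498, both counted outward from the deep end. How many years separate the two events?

Separation: 1498 − 1122 = 376 annual layers.
That is 376 years at one annual layer per year.

376 yr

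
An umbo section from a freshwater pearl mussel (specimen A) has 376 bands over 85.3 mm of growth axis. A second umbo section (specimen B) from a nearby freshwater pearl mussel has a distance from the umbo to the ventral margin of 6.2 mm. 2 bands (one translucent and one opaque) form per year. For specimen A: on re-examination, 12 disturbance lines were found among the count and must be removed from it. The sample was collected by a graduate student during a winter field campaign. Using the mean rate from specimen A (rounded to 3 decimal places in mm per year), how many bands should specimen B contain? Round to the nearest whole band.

26 bands

Specimen A: adjusted count: 376 − 12 = 364 bands.
Specimen A: dividing by 2 bands per year: 364 / 2 = 182 years.
A: Mean rate = 85.3 mm / 182 years ≈ 0.469 mm per year.
For B, 6.2 / 0.469 = 13.22 years; at 2 bands per year that is 13.22 × 2 ≈ 26 bands.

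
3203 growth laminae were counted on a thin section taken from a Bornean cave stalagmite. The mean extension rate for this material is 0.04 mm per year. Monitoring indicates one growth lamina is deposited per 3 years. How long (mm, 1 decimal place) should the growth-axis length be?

At 3 years per growth lamina, 3203 × 3 = 9609 years.
Length ≈ 0.04 × 9609 = 384.4 mm.

384.4 mm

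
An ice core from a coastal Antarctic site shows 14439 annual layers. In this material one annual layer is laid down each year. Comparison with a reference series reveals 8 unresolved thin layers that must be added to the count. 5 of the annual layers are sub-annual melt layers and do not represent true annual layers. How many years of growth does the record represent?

14442 years

Adjusted count: 14439 − 5 + 8 = 14442 annual layers.
With a one-to-one annual layer periodicity this is 14442 years.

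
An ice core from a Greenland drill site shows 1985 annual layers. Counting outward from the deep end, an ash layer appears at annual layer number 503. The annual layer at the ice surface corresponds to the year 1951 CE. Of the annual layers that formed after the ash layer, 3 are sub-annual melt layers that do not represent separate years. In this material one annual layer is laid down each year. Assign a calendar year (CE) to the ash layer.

The ash layer sits at annual layer 503 from the deep end, so 1985 − 503 = 1482 annual layers formed after it.
Removing the 3 false annual layers leaves 1482 − 3 = 1479 true annual layers beyond the ash layer.
1951 − 1479 = 472 CE.

472 CE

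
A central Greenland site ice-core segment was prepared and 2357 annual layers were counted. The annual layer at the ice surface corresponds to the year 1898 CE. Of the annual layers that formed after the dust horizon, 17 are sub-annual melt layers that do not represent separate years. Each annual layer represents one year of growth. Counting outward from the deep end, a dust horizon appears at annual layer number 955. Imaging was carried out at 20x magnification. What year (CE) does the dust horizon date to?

The dust horizon sits at annual layer 955 from the deep end, so 2357 − 955 = 1402 annual layers formed after it.
Excluding 17 false annual layers: 1402 − 17 = 1385.
Counting back 1385 years from 1898 CE places the dust horizon in 1898 − 1385 = 513 CE.

513 CE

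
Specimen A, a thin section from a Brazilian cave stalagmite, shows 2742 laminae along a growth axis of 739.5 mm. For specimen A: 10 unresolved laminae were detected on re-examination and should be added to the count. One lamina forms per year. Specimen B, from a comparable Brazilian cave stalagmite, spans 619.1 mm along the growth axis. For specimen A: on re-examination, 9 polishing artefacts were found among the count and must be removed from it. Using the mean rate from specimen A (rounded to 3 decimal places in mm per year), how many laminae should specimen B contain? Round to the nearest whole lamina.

Specimen A: correcting the raw count gives 2742 − 9 + 10 = 2743 true laminae.
A: Extension rate ≈ 739.5 / 2743 = 0.270 mm/year.
Specimen B: 619.1 mm / 0.270 mm per year = 2292.96 years ≈ 2293 laminae.

2293 laminae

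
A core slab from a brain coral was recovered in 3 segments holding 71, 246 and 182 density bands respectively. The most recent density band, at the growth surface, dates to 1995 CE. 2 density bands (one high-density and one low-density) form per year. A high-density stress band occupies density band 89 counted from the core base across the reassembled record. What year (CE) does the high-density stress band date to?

1790 CE

Total density bands = 71 + 246 + 182 = 499.
The high-density stress band sits at density band 89 from the core base, so 499 − 89 = 410 density bands formed after it.
Dividing by 2 density bands per year: 410 / 2 = 205 years.
The density band at the growth surface is 1995 CE, so the high-density stress band dates to 1995 − 205 = 1790 CE.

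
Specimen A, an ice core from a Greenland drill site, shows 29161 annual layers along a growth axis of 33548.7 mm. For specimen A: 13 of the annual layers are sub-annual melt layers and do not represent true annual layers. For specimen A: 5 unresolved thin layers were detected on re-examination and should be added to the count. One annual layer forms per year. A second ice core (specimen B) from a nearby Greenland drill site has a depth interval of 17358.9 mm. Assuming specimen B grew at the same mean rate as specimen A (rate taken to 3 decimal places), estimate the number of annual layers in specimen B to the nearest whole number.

Specimen A: adjusted count: 29161 − 13 + 5 = 29153 annual layers.
A: Mean rate = 33548.7 mm / 29153 years ≈ 1.151 mm/yr.
Specimen B: 17358.9 mm / 1.151 mm per year = 15081.58 years ≈ 15082 annual layers.

15082 annual layers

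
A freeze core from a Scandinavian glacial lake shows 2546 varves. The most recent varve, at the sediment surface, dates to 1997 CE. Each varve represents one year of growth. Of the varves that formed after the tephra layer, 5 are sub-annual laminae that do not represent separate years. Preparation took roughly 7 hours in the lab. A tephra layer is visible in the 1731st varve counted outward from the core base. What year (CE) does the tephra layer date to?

1187 CE

Between varve 1731 and the sediment surface there are 2546 − 1731 = 815 varves.
Removing the 5 false varves leaves 815 − 5 = 810 true varves beyond the tephra layer.
Counting back 810 years from 1997 CE places the tephra layer in 1997 − 810 = 1187 CE.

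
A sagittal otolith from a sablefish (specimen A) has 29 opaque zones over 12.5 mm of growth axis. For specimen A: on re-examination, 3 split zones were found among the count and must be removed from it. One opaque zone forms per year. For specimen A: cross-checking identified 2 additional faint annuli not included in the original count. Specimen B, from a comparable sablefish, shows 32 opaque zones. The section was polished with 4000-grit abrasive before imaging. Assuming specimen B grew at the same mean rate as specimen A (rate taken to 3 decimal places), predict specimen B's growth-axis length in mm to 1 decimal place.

14.3 mm

Specimen A: correcting the raw count gives 29 − 3 + 2 = 28 true opaque zones.
A: Mean rate = 12.5 mm / 28 years ≈ 0.446 mm/year.
For B, 0.446 mm/year × 32 years = 14.3 mm.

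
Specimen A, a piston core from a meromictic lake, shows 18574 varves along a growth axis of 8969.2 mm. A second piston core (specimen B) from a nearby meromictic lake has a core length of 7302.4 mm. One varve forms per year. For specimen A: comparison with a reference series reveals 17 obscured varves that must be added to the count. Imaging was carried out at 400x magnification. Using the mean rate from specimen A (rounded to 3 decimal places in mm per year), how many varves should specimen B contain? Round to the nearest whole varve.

Specimen A: adjusted count: 18574 + 17 = 18591 varves.
A: Extension rate ≈ 8969.2 / 18591 = 0.482 mm/year.
Specimen B: 7302.4 mm / 0.482 mm per year = 15150.21 years ≈ 15150 varves.

15150 varves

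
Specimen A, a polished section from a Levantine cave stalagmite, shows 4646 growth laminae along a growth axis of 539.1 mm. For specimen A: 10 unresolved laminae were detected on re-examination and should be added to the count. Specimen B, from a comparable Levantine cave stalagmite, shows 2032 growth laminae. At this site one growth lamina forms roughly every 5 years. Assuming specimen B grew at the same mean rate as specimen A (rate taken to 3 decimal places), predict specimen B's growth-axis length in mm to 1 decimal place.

Specimen A: correcting the raw count gives 4646 + 10 = 4656 true growth laminae.
Specimen A: multiplying by 5 years per growth lamina: 4656 × 5 = 23280 years.
A: Extension rate ≈ 539.1 / 23280 = 0.023 mm per year.
Specimen B: 2032 growth laminae at 5 years each span 2032 × 5 = 10160 years. Length of B = 0.023 × 10160 = 233.7 mm.

233.7 mm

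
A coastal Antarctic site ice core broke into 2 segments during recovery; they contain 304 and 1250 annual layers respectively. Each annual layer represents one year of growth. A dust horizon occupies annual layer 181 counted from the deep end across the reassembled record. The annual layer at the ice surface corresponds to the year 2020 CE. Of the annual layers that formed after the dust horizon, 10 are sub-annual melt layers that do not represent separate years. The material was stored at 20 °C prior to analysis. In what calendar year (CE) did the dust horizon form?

Total annual layers = 304 + 1250 = 1554.
The dust horizon sits at annual layer 181 from the deep end, so 1554 − 181 = 1373 annual layers formed after it.
Excluding 10 false annual layers: 1373 − 10 = 1363.
Counting back 1363 years from 2020 CE places the dust horizon in 2020 − 1363 = 657 CE.

657 CE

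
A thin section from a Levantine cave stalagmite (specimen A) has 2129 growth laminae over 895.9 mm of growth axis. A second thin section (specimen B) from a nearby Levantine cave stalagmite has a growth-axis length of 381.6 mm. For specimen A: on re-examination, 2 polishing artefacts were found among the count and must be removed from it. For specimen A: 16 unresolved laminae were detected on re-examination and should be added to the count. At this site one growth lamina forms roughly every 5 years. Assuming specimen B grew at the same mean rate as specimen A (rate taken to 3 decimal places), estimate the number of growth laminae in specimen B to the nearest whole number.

Specimen A: correcting the raw count gives 2129 − 2 + 16 = 2143 true growth laminae.
Specimen A: multiplying by 5 years per growth lamina: 2143 × 5 = 10715 years.
A: Mean rate = 895.9 mm / 10715 years ≈ 0.084 mm per year.
For B, 381.6 / 0.084 = 4542.86 years; at 5 years per growth lamina that is 4542.86 / 5 ≈ 909 growth laminae.

909 growth laminae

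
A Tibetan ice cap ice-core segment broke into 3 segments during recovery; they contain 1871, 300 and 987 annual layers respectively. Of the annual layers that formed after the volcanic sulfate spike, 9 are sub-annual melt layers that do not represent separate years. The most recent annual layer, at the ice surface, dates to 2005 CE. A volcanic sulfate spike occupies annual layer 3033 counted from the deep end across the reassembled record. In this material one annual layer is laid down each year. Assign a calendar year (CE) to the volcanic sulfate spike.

Total annual layers = 1871 + 300 + 987 = 3158.
Between annual layer 3033 and the ice surface there are 3158 − 3033 = 125 annual layers.
Removing the 9 false annual layers leaves 125 − 9 = 116 true annual layers beyond the volcanic sulfate spike.
The annual layer at the ice surface is 2005 CE, so the volcanic sulfate spike dates to 2005 − 116 = 1889 CE.

1889 CE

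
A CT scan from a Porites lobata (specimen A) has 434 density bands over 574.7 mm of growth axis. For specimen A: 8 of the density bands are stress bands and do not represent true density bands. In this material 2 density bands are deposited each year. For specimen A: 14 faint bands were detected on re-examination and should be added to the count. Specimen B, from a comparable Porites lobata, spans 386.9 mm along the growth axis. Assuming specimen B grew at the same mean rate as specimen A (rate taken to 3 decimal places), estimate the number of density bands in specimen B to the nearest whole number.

Specimen A: correcting the raw count gives 434 − 8 + 14 = 440 true density bands.
Specimen A: dividing by 2 density bands per year: 440 / 2 = 220 years.
A: Mean rate = 574.7 mm / 220 years ≈ 2.612 mm per year.
B spans 386.9 / 2.612 = 148.12 years; at 2 density bands per year that is 148.12 × 2 ≈ 296 density bands.

296 density bands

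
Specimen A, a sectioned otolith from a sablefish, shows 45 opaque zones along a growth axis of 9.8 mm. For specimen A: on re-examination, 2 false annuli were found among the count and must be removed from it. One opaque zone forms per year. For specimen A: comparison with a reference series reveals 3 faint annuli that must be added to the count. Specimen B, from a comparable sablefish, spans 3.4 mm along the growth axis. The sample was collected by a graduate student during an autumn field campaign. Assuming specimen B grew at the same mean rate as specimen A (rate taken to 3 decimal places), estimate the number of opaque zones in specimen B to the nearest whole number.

Specimen A: after corrections the count is 45 − 2 + 3 = 46 opaque zones.
A: 9.8 mm over 46 years gives 9.8 / 46 ≈ 0.213 mm per year.
For B, 3.4 / 0.213 = 15.96 years ≈ 16 opaque zones.

16 opaque zones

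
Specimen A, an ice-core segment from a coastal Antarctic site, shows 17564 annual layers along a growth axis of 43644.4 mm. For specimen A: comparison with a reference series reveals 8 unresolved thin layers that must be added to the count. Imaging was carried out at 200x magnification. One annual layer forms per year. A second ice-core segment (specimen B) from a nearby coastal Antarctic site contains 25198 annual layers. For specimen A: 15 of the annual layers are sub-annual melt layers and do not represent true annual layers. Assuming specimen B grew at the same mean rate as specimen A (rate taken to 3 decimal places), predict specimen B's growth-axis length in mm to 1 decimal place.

62642.2 mm

Specimen A: after corrections the count is 17564 − 15 + 8 = 17557 annual layers.
A: Extension rate ≈ 43644.4 / 17557 = 2.486 mm per year.
For B, 2.486 mm/year × 25198 years = 62642.2 mm.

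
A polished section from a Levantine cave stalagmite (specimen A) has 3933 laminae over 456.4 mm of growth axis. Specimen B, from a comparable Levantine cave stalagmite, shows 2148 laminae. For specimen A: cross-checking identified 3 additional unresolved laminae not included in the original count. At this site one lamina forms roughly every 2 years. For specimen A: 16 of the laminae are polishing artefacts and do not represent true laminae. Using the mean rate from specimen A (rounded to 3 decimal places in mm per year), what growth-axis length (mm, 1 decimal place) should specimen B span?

Specimen A: adjusted count: 3933 − 16 + 3 = 3920 laminae.
Specimen A: at 2 years per lamina, 3920 × 2 = 7840 years.
A: Mean rate = 456.4 mm / 7840 years ≈ 0.058 mm/year.
Specimen B: 2148 laminae at 2 years each span 2148 × 2 = 4296 years. Length of B = 0.058 × 4296 = 249.2 mm.

249.2 mm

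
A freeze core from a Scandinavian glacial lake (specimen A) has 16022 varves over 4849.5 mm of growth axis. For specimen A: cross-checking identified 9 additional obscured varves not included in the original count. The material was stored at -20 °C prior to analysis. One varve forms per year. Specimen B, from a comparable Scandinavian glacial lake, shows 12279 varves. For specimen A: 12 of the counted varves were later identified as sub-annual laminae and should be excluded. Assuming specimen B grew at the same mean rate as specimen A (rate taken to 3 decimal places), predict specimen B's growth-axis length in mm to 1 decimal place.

3720.5 mm

Specimen A: correcting the raw count gives 16022 − 12 + 9 = 16019 true varves.
A: Mean rate = 4849.5 mm / 16019 years ≈ 0.303 mm per year.
Length of B = 0.303 × 12279 = 3720.5 mm.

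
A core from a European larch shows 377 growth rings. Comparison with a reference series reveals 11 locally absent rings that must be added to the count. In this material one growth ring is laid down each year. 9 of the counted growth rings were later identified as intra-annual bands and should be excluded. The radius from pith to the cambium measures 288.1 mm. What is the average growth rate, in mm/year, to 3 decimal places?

After corrections the count is 377 − 9 + 11 = 379 growth rings.
Mean rate = 288.1 mm / 379 years ≈ 0.760 mm/year.

0.760 mm/year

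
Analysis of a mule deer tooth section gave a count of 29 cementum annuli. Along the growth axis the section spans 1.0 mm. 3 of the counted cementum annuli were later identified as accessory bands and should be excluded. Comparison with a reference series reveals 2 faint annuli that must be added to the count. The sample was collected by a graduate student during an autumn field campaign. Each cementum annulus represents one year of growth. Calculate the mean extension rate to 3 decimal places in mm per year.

0.036 mm per year

True cementum annulus count = 29 − 3 + 2 = 28.
1.0 mm over 28 years gives 1.0 / 28 ≈ 0.036 mm per year.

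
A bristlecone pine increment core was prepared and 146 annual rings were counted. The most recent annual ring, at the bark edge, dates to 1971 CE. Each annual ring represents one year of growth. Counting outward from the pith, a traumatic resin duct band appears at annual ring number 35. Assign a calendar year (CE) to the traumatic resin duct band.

The traumatic resin duct band sits at annual ring 35 from the pith, so 146 − 35 = 111 annual rings formed after it.
Counting back 111 years from 1971 CE places the traumatic resin duct band in 1971 − 111 = 1860 CE.

1860 CE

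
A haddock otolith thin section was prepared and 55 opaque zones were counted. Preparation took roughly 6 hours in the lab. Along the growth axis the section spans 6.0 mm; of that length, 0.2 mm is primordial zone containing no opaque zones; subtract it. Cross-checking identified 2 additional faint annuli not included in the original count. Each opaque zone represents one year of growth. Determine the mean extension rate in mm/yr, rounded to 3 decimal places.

Adjusted count: 55 + 2 = 57 opaque zones.
The growth record spans 6.0 − 0.2 = 5.8 mm.
Extension rate ≈ 5.8 / 57 = 0.102 mm/yr.

0.102 mm/yr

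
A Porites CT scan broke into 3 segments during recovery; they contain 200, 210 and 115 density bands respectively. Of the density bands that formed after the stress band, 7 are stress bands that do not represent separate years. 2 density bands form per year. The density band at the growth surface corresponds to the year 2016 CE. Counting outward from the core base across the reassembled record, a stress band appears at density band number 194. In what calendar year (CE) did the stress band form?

Total density bands = 200 + 210 + 115 = 525.
525 − 194 = 331 density bands lie beyond the stress band toward the growth surface.
Removing the 7 false density bands leaves 331 − 7 = 324 true density bands beyond the stress band.
324 density bands at 2 per year is 324 / 2 = 162 years.
Counting back 162 years from 2016 CE places the stress band in 2016 − 162 = 1854 CE.

1854 CE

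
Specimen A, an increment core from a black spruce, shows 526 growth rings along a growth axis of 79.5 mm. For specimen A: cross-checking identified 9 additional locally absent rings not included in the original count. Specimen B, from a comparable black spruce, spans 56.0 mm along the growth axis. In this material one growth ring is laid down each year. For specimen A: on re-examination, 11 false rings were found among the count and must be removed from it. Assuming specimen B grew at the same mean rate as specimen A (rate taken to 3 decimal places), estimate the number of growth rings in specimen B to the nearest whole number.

368 growth rings

Specimen A: after corrections the count is 526 − 11 + 9 = 524 growth rings.
A: Extension rate ≈ 79.5 / 524 = 0.152 mm/yr.
Specimen B: 56.0 mm / 0.152 mm per year = 368.42 years ≈ 368 growth rings.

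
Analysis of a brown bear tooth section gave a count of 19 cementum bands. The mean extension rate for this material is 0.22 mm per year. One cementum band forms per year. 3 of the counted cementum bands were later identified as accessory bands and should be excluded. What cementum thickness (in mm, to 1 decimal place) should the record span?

3.5 mm

After corrections the count is 19 − 3 = 16 cementum bands.
Predicted length = 0.22 mm/year × 16 years = 3.5 mm.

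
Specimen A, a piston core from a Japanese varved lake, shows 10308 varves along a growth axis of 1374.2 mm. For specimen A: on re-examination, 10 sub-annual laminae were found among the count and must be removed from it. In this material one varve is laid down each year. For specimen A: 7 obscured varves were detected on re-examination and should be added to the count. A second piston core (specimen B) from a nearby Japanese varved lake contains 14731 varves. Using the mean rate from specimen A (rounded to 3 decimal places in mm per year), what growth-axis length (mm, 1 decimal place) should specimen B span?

Specimen A: adjusted count: 10308 − 10 + 7 = 10305 varves.
A: Mean rate = 1374.2 mm / 10305 years ≈ 0.133 mm per year.
B's length ≈ 0.133 × 14731 = 1959.2 mm.

1959.2 mm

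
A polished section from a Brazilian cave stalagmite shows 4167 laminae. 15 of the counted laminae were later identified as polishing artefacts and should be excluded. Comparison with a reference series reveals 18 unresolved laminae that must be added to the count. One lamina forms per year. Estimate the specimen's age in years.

Correcting the raw count gives 4167 − 15 + 18 = 4170 true laminae.
One lamina per year makes the duration 4170 years.

4170 years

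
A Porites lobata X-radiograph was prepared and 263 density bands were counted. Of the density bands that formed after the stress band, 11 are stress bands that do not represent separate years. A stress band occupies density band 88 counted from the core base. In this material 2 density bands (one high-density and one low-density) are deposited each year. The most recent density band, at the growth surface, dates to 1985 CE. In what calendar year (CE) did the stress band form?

1903 CE

Between density band 88 and the growth surface there are 263 − 88 = 175 density bands.
Excluding 11 false density bands: 175 − 11 = 164.
Dividing by 2 density bands per year: 164 / 2 = 82 years.
The density band at the growth surface is 1985 CE, so the stress band dates to 1985 − 82 = 1903 CE.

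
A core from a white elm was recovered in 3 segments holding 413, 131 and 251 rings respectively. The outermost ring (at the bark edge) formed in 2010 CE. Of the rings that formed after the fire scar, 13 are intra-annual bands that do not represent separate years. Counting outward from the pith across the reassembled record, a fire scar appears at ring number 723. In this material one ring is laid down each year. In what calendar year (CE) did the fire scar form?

1951 CE

Total rings = 413 + 131 + 251 = 795.
795 − 723 = 72 rings lie beyond the fire scar toward the bark edge.
Excluding 13 false rings: 72 − 13 = 59.
Counting back 59 years from 2010 CE places the fire scar in 2010 − 59 = 1951 CE.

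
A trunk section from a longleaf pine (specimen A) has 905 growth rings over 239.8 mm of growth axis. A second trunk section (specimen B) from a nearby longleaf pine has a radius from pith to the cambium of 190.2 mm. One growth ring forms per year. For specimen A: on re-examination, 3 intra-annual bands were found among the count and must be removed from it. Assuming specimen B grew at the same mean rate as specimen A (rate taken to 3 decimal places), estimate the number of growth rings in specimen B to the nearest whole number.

Specimen A: correcting the raw count gives 905 − 3 = 902 true growth rings.
A: Mean rate = 239.8 mm / 902 years ≈ 0.266 mm per year.
For B, 190.2 / 0.266 = 715.04 years ≈ 715 growth rings.

715 growth rings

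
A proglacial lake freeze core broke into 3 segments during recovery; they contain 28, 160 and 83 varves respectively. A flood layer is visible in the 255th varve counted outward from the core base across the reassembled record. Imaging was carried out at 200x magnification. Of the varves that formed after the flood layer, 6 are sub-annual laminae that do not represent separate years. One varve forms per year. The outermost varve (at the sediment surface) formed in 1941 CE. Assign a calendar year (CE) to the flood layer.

Total varves = 28 + 160 + 83 = 271.
The flood layer sits at varve 255 from the core base, so 271 − 255 = 16 varves formed after it.
Removing the 6 false varves leaves 16 − 6 = 10 true varves beyond the flood layer.
1941 − 10 = 1931 CE.

1931 CE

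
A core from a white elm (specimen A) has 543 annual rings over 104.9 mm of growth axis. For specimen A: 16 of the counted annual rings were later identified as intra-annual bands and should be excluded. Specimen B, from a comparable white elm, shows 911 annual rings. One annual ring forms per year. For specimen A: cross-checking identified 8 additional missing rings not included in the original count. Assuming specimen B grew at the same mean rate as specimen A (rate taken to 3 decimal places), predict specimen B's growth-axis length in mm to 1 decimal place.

178.6 mm

Specimen A: correcting the raw count gives 543 − 16 + 8 = 535 true annual rings.
A: Mean rate = 104.9 mm / 535 years ≈ 0.196 mm/yr.
Length of B = 0.196 × 911 = 178.6 mm.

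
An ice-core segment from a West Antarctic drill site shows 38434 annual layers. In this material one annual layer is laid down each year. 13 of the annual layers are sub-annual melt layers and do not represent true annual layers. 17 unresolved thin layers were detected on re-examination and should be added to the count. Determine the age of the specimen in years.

Adjusted count: 38434 − 13 + 17 = 38438 annual layers.
With a one-to-one annual layer periodicity this is 38438 years.

38438 yr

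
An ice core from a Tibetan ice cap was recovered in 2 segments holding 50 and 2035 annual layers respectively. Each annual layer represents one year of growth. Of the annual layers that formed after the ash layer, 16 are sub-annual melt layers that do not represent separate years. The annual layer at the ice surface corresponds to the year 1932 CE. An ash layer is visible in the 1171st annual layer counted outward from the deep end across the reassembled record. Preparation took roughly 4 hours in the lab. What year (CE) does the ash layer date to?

1034 CE

Total annual layers = 50 + 2035 = 2085.
2085 − 1171 = 914 annual layers lie beyond the ash layer toward the ice surface.
Removing the 16 false annual layers leaves 914 − 16 = 898 true annual layers beyond the ash layer.
Counting back 898 years from 1932 CE places the ash layer in 1932 − 898 = 1034 CE.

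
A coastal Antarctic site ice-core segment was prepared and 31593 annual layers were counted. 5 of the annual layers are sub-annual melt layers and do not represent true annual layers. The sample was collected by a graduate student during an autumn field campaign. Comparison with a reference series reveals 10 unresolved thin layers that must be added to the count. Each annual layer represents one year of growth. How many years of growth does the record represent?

Correcting the raw count gives 31593 − 5 + 10 = 31598 true annual layers.
At one annual layer per year, that is 31598 years.

31598 years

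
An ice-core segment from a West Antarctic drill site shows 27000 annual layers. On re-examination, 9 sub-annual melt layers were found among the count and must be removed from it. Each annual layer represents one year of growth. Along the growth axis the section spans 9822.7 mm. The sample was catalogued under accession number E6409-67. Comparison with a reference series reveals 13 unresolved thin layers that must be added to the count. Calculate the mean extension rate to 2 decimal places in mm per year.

Adjusted count: 27000 − 9 + 13 = 27004 annual layers.
Mean rate = 9822.7 mm / 27004 years ≈ 0.36 mm per year.

0.36 mm per year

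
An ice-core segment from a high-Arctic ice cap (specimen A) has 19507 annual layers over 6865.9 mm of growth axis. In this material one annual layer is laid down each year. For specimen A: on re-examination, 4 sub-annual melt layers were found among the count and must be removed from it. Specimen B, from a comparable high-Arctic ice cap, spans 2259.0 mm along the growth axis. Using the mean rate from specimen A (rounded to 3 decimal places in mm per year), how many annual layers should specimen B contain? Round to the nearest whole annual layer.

6418 annual layers

Specimen A: true annual layer count = 19507 − 4 = 19503.
A: Extension rate ≈ 6865.9 / 19503 = 0.352 mm per year.
Specimen B: 2259.0 mm / 0.352 mm per year = 6417.61 years ≈ 6418 annual layers.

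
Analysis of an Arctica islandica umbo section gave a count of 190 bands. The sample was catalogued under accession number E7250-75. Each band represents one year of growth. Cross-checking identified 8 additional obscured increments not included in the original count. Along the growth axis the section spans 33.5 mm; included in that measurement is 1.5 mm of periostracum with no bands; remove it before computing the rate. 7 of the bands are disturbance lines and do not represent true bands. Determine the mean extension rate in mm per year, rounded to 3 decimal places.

Adjusted count: 190 − 7 + 8 = 191 bands.
Removing the 1.5 mm offcut leaves 33.5 − 1.5 = 32.0 mm.
Mean rate = 32.0 mm / 191 years ≈ 0.168 mm per year.

0.168 mm per year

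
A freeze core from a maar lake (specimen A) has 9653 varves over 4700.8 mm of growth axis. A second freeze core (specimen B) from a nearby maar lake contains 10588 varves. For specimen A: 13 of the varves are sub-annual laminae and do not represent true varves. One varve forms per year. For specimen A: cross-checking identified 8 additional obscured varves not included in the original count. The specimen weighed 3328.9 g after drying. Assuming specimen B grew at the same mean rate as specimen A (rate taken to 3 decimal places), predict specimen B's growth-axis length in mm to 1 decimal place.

5156.4 mm

Specimen A: correcting the raw count gives 9653 − 13 + 8 = 9648 true varves.
A: 4700.8 mm over 9648 years gives 4700.8 / 9648 ≈ 0.487 mm/year.
Length of B = 0.487 × 10588 = 5156.4 mm.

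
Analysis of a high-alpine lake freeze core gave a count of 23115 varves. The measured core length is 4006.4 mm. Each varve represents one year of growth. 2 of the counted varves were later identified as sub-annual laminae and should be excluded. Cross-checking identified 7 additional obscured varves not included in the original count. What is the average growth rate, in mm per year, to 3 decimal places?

True varve count = 23115 − 2 + 7 = 23120.
4006.4 mm over 23120 years gives 4006.4 / 23120 ≈ 0.173 mm per year.

0.173 mm per year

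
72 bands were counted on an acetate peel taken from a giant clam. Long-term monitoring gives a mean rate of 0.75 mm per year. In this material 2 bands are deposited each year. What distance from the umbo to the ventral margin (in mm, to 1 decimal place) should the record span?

27.0 mm

Dividing by 2 bands per year: 72 / 2 = 36 years.
Predicted length = 0.75 mm/year × 36 years = 27.0 mm.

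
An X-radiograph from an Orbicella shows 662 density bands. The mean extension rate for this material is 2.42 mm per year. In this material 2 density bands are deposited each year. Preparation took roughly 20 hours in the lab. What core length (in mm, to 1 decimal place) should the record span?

Dividing by 2 density bands per year: 662 / 2 = 331 years.
Length ≈ 2.42 × 331 = 801.0 mm.

801.0 mm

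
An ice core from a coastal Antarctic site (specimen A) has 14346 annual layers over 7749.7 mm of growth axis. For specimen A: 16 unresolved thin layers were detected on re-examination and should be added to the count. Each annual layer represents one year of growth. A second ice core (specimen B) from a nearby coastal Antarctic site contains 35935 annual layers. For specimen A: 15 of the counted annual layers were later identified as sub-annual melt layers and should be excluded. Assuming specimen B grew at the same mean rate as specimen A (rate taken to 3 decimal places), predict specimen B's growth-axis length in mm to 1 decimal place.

Specimen A: true annual layer count = 14346 − 15 + 16 = 14347.
A: Extension rate ≈ 7749.7 / 14347 = 0.540 mm/yr.
B's length ≈ 0.540 × 35935 = 19404.9 mm.

19404.9 mm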